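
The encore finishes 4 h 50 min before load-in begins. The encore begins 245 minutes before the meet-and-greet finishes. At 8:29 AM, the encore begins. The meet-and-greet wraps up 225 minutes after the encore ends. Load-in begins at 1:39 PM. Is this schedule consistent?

The encore ends at 1:39 PM − 290 min = 8:49 AM.
The meet-and-greet ends at 8:49 AM + 225 min = 12:34 PM.
The encore starts at 12:34 PM − 245 min = 8:29 AM.
That matches the stated 8:29 AM, so the schedule is consistent.

Yes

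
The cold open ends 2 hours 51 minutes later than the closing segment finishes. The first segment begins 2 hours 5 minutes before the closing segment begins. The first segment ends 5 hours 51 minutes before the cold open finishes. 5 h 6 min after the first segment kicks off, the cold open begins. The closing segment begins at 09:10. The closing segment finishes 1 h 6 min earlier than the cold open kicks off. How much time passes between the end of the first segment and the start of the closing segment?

65 minutes

The first segment starts at 09:10 − 125 min = 07:05.
The cold open starts at 07:05 + 306 min = 12:11.
The closing segment ends at 12:11 − 66 min = 11:05.
The cold open ends at 11:05 + 171 min = 13:56.
The first segment ends at 13:56 − 351 min = 08:05.
From 08:05 to 09:10 is 65 minutes.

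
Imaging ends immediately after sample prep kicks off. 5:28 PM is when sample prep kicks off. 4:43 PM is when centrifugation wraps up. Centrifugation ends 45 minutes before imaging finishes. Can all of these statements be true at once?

Yes

Imaging ends at 5:28 PM.
Centrifugation ends at 5:28 PM − 45 min = 4:43 PM.
That matches the stated 4:43 PM, so the schedule is consistent.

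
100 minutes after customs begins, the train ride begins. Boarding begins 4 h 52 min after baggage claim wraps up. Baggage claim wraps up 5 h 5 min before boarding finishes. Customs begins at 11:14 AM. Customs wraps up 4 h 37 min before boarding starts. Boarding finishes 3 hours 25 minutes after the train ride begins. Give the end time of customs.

11:29 AM

The train ride starts at 11:14 AM + 100 min = 12:54 PM.
Boarding ends at 12:54 PM + 205 min = 4:19 PM.
Baggage claim ends at 4:19 PM − 305 min = 11:14 AM.
Boarding starts at 11:14 AM + 292 min = 4:06 PM.
Customs ends at 4:06 PM − 277 min = 11:29 AM.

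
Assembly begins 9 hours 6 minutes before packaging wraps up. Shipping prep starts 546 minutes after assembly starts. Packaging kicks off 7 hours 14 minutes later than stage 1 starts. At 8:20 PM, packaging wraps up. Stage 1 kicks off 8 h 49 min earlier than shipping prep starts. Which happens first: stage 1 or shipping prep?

Assembly starts at 8:20 PM − 546 min = 11:14 AM.
Shipping prep starts at 11:14 AM + 546 min = 8:20 PM.
Stage 1 starts at 8:20 PM − 529 min = 11:31 AM.
Stage 1 starts at 11:31 AM and shipping prep starts at 8:20 PM, so stage 1 is first.

stage 1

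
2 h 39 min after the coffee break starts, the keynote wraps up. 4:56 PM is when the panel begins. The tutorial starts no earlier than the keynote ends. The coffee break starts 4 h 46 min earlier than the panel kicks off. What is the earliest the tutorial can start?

The coffee break starts at 4:56 PM − 286 min = 12:10 PM.
The keynote ends at 12:10 PM + 159 min = 2:49 PM.
The tutorial is bounded by the keynote, so the earliest it can start is 2:49 PM.

2:49 PM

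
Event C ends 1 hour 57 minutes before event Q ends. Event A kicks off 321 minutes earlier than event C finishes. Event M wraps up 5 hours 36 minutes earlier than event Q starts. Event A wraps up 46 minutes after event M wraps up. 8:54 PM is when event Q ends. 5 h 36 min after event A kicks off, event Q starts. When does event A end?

2:22 PM

Event C ends at 8:54 PM − 117 min = 6:57 PM.
Event A starts at 6:57 PM − 321 min = 1:36 PM.
Event Q starts at 1:36 PM + 336 min = 7:12 PM.
Event M ends at 7:12 PM − 336 min = 1:36 PM.
Event A ends at 1:36 PM + 46 min = 2:22 PM.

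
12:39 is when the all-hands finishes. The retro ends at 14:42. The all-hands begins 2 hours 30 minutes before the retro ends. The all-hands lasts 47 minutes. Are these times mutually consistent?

No

The all-hands starts at 14:42 − 150 min = 12:12.
The all-hands ends at 12:12 + 47 min = 12:59.
But the all-hands is also said to end at 12:39 — a 20-minute conflict.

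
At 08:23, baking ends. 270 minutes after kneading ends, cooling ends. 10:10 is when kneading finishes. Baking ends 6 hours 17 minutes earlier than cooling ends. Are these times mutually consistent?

Cooling ends at 10:10 + 270 min = 14:40.
Baking ends at 14:40 − 377 min = 08:23.
That matches the stated 08:23, so the schedule is consistent.

Yes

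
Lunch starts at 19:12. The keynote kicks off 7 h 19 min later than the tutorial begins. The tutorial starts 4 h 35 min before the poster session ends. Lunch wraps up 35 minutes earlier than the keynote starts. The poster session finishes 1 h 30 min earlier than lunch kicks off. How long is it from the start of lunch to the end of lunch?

The poster session ends at 19:12 − 90 min = 17:42.
The tutorial starts at 17:42 − 275 min = 13:07.
The keynote starts at 13:07 + 439 min = 20:26.
Lunch ends at 20:26 − 35 min = 19:51.
From 19:12 to 19:51 is 39 minutes.

39 minutes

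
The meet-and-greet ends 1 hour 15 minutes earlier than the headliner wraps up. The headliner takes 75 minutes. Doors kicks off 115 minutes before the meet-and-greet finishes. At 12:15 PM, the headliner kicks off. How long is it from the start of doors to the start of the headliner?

The headliner ends at 12:15 PM + 75 min = 1:30 PM.
The meet-and-greet ends at 1:30 PM − 75 min = 12:15 PM.
Doors starts at 12:15 PM − 115 min = 10:20 AM.
From 10:20 AM to 12:15 PM is 1 h 55 min.

1 h 55 min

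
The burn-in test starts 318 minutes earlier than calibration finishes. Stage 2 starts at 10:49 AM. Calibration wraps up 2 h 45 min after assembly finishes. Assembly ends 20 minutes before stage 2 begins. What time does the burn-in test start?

Assembly ends at 10:49 AM − 20 min = 10:29 AM.
Calibration ends at 10:29 AM + 165 min = 1:14 PM.
The burn-in test starts at 1:14 PM − 318 min = 7:56 AM.

7:56 AM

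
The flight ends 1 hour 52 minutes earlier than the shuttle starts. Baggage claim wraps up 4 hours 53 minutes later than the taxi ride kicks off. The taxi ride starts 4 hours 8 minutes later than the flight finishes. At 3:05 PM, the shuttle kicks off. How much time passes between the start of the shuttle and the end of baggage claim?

7 h 9 min

The flight ends at 3:05 PM − 112 min = 1:13 PM.
The taxi ride starts at 1:13 PM + 248 min = 5:21 PM.
Baggage claim ends at 5:21 PM + 293 min = 10:14 PM.
From 3:05 PM to 10:14 PM is 7 h 9 min.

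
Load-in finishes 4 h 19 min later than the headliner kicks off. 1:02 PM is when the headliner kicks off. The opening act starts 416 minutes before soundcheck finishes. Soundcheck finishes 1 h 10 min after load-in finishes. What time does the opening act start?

11:35 AM

Load-in ends at 1:02 PM + 259 min = 5:21 PM.
Soundcheck ends at 5:21 PM + 70 min = 6:31 PM.
The opening act starts at 6:31 PM − 416 min = 11:35 AM.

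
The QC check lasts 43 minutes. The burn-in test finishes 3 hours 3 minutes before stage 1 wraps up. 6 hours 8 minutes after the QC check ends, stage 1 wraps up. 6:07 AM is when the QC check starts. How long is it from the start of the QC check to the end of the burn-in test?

3 hours 48 minutes

The QC check ends at 6:07 AM + 43 min = 6:50 AM.
Stage 1 ends at 6:50 AM + 368 min = 12:58 PM.
The burn-in test ends at 12:58 PM − 183 min = 9:55 AM.
From 6:07 AM to 9:55 AM is 3 hours 48 minutes.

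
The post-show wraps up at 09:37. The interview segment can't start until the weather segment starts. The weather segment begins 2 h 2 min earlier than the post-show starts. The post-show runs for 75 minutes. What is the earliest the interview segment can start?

06:20

The post-show starts at 09:37 − 75 min = 08:22.
The weather segment starts at 08:22 − 122 min = 06:20.
The interview segment is bounded by the weather segment, so the earliest it can start is 06:20.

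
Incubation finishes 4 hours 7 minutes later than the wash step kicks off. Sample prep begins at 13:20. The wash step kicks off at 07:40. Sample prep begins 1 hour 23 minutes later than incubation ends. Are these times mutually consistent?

Incubation ends at 07:40 + 247 min = 11:47.
Sample prep starts at 11:47 + 83 min = 13:10.
But sample prep is also said to start at 13:20 — a 10-minute conflict.

No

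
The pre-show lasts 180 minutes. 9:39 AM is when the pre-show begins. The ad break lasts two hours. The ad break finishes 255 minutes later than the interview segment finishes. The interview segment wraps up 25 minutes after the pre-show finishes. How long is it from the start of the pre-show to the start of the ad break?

340 minutes

The pre-show ends at 9:39 AM + 180 min = 12:39 PM.
The interview segment ends at 12:39 PM + 25 min = 1:04 PM.
The ad break ends at 1:04 PM + 255 min = 5:19 PM.
The ad break starts at 5:19 PM − 120 min = 3:19 PM.
From 9:39 AM to 3:19 PM is 340 minutes.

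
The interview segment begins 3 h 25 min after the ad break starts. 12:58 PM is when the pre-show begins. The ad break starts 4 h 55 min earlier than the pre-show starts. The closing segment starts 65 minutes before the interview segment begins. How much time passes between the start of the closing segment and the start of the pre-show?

155 minutes

The ad break starts at 12:58 PM − 295 min = 8:03 AM.
The interview segment starts at 8:03 AM + 205 min = 11:28 AM.
The closing segment starts at 11:28 AM − 65 min = 10:23 AM.
From 10:23 AM to 12:58 PM is 155 minutes.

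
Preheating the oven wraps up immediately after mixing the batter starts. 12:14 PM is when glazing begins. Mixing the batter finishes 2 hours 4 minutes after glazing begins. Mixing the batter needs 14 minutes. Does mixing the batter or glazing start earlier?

glazing

Mixing the batter ends at 12:14 PM + 124 min = 2:18 PM.
Mixing the batter starts at 2:18 PM − 14 min = 2:04 PM.
Mixing the batter starts at 2:04 PM and glazing starts at 12:14 PM, so glazing is first.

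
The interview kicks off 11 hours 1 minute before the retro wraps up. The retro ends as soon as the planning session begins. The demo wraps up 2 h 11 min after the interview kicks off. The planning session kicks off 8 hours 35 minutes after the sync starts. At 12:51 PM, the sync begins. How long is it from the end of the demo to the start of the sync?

The planning session starts at 12:51 PM + 515 min = 9:26 PM.
So the retro ends at 9:26 PM.
The interview starts at 9:26 PM − 661 min = 10:25 AM.
The demo ends at 10:25 AM + 131 min = 12:36 PM.
From 12:36 PM to 12:51 PM is 15 minutes.

15 minutes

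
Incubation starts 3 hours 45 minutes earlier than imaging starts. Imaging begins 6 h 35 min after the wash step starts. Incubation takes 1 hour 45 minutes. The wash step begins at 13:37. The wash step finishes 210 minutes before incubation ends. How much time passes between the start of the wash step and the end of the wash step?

Imaging starts at 13:37 + 395 min = 20:12.
Incubation starts at 20:12 − 225 min = 16:27.
Incubation ends at 16:27 + 105 min = 18:12.
The wash step ends at 18:12 − 210 min = 14:42.
From 13:37 to 14:42 is 1 hour 5 minutes.

1 hour 5 minutes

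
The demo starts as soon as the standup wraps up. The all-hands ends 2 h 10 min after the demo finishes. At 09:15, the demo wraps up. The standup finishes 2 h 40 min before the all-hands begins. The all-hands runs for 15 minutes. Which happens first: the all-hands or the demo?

the demo

The all-hands ends at 09:15 + 130 min = 11:25.
The all-hands starts at 11:25 − 15 min = 11:10.
The standup ends at 11:10 − 160 min = 08:30.
So the demo starts at 08:30.
The all-hands starts at 11:10 and the demo starts at 08:30, so the demo is first.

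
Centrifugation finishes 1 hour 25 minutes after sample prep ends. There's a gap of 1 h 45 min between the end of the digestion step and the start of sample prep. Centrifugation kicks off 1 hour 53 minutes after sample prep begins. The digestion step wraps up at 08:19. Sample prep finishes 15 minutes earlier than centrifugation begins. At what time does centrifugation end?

Sample prep starts at 08:19 + 105 min = 10:04.
Centrifugation starts at 10:04 + 113 min = 11:57.
Sample prep ends at 11:57 − 15 min = 11:42.
Centrifugation ends at 11:42 + 85 min = 13:07.

13:07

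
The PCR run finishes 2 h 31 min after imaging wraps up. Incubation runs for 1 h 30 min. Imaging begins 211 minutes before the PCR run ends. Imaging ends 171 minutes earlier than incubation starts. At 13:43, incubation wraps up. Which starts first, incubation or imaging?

imaging

Incubation starts at 13:43 − 90 min = 12:13.
Imaging ends at 12:13 − 171 min = 09:22.
The PCR run ends at 09:22 + 151 min = 11:53.
Imaging starts at 11:53 − 211 min = 08:22.
Incubation starts at 12:13 and imaging starts at 08:22, so imaging is first.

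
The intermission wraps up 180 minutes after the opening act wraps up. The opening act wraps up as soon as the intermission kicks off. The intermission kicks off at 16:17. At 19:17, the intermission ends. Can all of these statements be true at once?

The opening act ends at 16:17.
The intermission ends at 16:17 + 180 min = 19:17.
That matches the stated 19:17, so the schedule is consistent.

Yes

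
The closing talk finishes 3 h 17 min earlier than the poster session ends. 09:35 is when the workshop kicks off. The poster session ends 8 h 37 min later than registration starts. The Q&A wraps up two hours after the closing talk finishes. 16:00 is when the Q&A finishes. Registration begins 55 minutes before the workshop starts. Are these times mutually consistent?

Registration starts at 09:35 − 55 min = 08:40.
The poster session ends at 08:40 + 517 min = 17:17.
The closing talk ends at 17:17 − 197 min = 14:00.
The Q&A ends at 14:00 + 120 min = 16:00.
That matches the stated 16:00, so the schedule is consistent.

Yes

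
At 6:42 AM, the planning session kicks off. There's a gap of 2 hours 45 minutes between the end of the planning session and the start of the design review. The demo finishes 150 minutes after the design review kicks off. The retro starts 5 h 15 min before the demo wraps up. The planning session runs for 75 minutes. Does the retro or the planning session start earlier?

the planning session

The planning session ends at 6:42 AM + 75 min = 7:57 AM.
The design review starts at 7:57 AM + 165 min = 10:42 AM.
The demo ends at 10:42 AM + 150 min = 1:12 PM.
The retro starts at 1:12 PM − 315 min = 7:57 AM.
The retro starts at 7:57 AM and the planning session starts at 6:42 AM, so the planning session is first.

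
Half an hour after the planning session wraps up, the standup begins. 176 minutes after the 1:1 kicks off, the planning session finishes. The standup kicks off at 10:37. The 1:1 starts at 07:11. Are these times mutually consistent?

Yes

The planning session ends at 07:11 + 176 min = 10:07.
The standup starts at 10:07 + 30 min = 10:37.
That matches the stated 10:37, so the schedule is consistent.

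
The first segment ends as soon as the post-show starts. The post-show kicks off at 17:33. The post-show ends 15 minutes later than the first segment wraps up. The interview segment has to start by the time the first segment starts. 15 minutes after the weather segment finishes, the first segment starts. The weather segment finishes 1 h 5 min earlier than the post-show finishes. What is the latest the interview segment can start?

16:58

The first segment ends at 17:33.
The post-show ends at 17:33 + 15 min = 17:48.
The weather segment ends at 17:48 − 65 min = 16:43.
The first segment starts at 16:43 + 15 min = 16:58.
The interview segment is bounded by the first segment, so the latest it can start is 16:58.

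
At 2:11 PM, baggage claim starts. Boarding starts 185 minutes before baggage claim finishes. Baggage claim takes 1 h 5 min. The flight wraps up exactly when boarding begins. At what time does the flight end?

12:11 PM

Baggage claim ends at 2:11 PM + 65 min = 3:16 PM.
Boarding starts at 3:16 PM − 185 min = 12:11 PM.
So the flight ends at 12:11 PM.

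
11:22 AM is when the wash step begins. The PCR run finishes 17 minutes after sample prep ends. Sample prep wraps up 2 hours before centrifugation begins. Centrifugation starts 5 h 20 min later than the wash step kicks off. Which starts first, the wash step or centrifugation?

Centrifugation starts at 11:22 AM + 320 min = 4:42 PM.
The wash step starts at 11:22 AM and centrifugation starts at 4:42 PM, so the wash step is first.

the wash step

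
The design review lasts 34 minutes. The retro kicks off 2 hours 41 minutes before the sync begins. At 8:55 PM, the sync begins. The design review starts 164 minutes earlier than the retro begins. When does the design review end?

The retro starts at 8:55 PM − 161 min = 6:14 PM.
The design review starts at 6:14 PM − 164 min = 3:30 PM.
The design review ends at 3:30 PM + 34 min = 4:04 PM.

4:04 PM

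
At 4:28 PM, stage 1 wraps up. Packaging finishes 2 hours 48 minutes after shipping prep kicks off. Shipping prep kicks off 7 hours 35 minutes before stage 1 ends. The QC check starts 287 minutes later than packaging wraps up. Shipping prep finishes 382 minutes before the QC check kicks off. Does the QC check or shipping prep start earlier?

Shipping prep starts at 4:28 PM − 455 min = 8:53 AM.
Packaging ends at 8:53 AM + 168 min = 11:41 AM.
The QC check starts at 11:41 AM + 287 min = 4:28 PM.
The QC check starts at 4:28 PM and shipping prep starts at 8:53 AM, so shipping prep is first.

shipping prep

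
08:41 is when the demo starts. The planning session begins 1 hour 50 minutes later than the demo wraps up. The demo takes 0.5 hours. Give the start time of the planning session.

11:01

The demo ends at 08:41 + 30 min = 09:11.
The planning session starts at 09:11 + 110 min = 11:01.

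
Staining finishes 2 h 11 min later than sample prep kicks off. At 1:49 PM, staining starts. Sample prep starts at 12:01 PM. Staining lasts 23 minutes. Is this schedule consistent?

Staining ends at 12:01 PM + 131 min = 2:12 PM.
Staining starts at 2:12 PM − 23 min = 1:49 PM.
That matches the stated 1:49 PM, so the schedule is consistent.

Yes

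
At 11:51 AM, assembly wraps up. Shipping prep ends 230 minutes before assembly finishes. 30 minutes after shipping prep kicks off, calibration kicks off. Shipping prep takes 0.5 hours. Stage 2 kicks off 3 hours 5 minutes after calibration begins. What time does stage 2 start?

11:06 AM

Shipping prep ends at 11:51 AM − 230 min = 8:01 AM.
Shipping prep starts at 8:01 AM − 30 min = 7:31 AM.
Calibration starts at 7:31 AM + 30 min = 8:01 AM.
Stage 2 starts at 8:01 AM + 185 min = 11:06 AM.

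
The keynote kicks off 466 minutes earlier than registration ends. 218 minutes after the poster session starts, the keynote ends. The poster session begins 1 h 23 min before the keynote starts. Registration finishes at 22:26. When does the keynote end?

The keynote starts at 22:26 − 466 min = 14:40.
The poster session starts at 14:40 − 83 min = 13:17.
The keynote ends at 13:17 + 218 min = 16:55.

16:55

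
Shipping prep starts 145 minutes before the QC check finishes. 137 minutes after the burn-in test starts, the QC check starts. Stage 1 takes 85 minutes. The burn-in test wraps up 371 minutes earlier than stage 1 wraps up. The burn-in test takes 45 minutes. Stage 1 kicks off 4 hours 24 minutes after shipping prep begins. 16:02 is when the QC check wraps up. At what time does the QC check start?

Shipping prep starts at 16:02 − 145 min = 13:37.
Stage 1 starts at 13:37 + 264 min = 18:01.
Stage 1 ends at 18:01 + 85 min = 19:26.
The burn-in test ends at 19:26 − 371 min = 13:15.
The burn-in test starts at 13:15 − 45 min = 12:30.
The QC check starts at 12:30 + 137 min = 14:47.

14:47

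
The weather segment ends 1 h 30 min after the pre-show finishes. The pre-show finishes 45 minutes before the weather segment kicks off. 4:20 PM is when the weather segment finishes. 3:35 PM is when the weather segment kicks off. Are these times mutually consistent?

Yes

The pre-show ends at 3:35 PM − 45 min = 2:50 PM.
The weather segment ends at 2:50 PM + 90 min = 4:20 PM.
That matches the stated 4:20 PM, so the schedule is consistent.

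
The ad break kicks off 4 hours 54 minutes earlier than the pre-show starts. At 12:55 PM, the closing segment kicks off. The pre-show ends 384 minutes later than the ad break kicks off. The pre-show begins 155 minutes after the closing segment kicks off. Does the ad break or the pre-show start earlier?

The pre-show starts at 12:55 PM + 155 min = 3:30 PM.
The ad break starts at 3:30 PM − 294 min = 10:36 AM.
The ad break starts at 10:36 AM and the pre-show starts at 3:30 PM, so the ad break is first.

the ad break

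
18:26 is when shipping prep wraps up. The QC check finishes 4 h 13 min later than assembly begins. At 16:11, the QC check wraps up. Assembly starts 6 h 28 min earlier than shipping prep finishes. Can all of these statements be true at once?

Yes

Assembly starts at 18:26 − 388 min = 11:58.
The QC check ends at 11:58 + 253 min = 16:11.
That matches the stated 16:11, so the schedule is consistent.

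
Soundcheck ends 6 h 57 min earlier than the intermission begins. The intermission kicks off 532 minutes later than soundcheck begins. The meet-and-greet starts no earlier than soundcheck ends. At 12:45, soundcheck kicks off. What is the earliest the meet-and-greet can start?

The intermission starts at 12:45 + 532 min = 21:37.
Soundcheck ends at 21:37 − 417 min = 14:40.
The meet-and-greet is bounded by soundcheck, so the earliest it can start is 14:40.

14:40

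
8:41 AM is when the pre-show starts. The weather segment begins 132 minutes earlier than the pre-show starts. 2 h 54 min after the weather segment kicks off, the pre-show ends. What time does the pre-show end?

The weather segment starts at 8:41 AM − 132 min = 6:29 AM.
The pre-show ends at 6:29 AM + 174 min = 9:23 AM.

9:23 AM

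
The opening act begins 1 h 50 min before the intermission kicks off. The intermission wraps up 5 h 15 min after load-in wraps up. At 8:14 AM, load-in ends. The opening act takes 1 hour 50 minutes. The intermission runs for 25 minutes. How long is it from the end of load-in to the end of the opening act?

4 hours 50 minutes

The intermission ends at 8:14 AM + 315 min = 1:29 PM.
The intermission starts at 1:29 PM − 25 min = 1:04 PM.
The opening act starts at 1:04 PM − 110 min = 11:14 AM.
The opening act ends at 11:14 AM + 110 min = 1:04 PM.
From 8:14 AM to 1:04 PM is 4 hours 50 minutes.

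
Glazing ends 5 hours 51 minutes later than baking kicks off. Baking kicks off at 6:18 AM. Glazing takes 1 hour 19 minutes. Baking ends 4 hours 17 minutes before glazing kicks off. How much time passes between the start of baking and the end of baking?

15 minutes

Glazing ends at 6:18 AM + 351 min = 12:09 PM.
Glazing starts at 12:09 PM − 79 min = 10:50 AM.
Baking ends at 10:50 AM − 257 min = 6:33 AM.
From 6:18 AM to 6:33 AM is 15 minutes.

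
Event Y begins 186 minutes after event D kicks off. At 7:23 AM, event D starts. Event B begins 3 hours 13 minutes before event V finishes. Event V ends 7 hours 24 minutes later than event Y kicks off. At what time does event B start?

Event Y starts at 7:23 AM + 186 min = 10:29 AM.
Event V ends at 10:29 AM + 444 min = 5:53 PM.
Event B starts at 5:53 PM − 193 min = 2:40 PM.

2:40 PM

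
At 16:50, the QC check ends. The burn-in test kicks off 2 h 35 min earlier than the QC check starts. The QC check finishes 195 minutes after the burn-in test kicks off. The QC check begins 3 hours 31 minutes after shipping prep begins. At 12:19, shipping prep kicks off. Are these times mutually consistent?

No

The QC check starts at 12:19 + 211 min = 15:50.
The burn-in test starts at 15:50 − 155 min = 13:15.
The QC check ends at 13:15 + 195 min = 16:30.
But the QC check is also said to end at 16:50 — a 20-minute conflict.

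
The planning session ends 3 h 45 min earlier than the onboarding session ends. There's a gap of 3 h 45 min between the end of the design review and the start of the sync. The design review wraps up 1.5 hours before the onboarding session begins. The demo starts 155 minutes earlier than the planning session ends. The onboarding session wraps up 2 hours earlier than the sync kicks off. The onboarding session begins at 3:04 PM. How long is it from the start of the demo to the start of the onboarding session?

6 h 5 min

The design review ends at 3:04 PM − 90 min = 1:34 PM.
The sync starts at 1:34 PM + 225 min = 5:19 PM.
The onboarding session ends at 5:19 PM − 120 min = 3:19 PM.
The planning session ends at 3:19 PM − 225 min = 11:34 AM.
The demo starts at 11:34 AM − 155 min = 8:59 AM.
From 8:59 AM to 3:04 PM is 6 h 5 min.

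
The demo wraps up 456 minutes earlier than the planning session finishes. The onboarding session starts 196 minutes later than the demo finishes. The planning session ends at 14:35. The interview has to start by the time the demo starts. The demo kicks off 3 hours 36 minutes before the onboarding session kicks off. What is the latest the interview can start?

06:39

The demo ends at 14:35 − 456 min = 06:59.
The onboarding session starts at 06:59 + 196 min = 10:15.
The demo starts at 10:15 − 216 min = 06:39.
The interview is bounded by the demo, so the latest it can start is 06:39.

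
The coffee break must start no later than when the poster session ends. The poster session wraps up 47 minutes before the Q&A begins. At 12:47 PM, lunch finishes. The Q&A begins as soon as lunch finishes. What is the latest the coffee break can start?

The Q&A starts at 12:47 PM.
The poster session ends at 12:47 PM − 47 min = 12:00 PM.
The coffee break is bounded by the poster session, so the latest it can start is 12:00 PM.

12:00 PM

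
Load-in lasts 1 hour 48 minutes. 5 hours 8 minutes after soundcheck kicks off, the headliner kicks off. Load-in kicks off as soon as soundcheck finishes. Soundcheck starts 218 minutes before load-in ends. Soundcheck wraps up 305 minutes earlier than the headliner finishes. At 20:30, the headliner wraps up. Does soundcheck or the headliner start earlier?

Soundcheck ends at 20:30 − 305 min = 15:25.
So load-in starts at 15:25.
Load-in ends at 15:25 + 108 min = 17:13.
Soundcheck starts at 17:13 − 218 min = 13:35.
The headliner starts at 13:35 + 308 min = 18:43.
Soundcheck starts at 13:35 and the headliner starts at 18:43, so soundcheck is first.

soundcheck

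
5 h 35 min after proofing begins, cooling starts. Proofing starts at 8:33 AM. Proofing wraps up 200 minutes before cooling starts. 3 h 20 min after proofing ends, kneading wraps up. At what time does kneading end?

2:08 PM

Cooling starts at 8:33 AM + 335 min = 2:08 PM.
Proofing ends at 2:08 PM − 200 min = 10:48 AM.
Kneading ends at 10:48 AM + 200 min = 2:08 PM.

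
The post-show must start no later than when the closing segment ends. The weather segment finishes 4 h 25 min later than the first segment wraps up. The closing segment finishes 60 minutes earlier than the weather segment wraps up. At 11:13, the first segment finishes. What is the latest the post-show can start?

14:38

The weather segment ends at 11:13 + 265 min = 15:38.
The closing segment ends at 15:38 − 60 min = 14:38.
The post-show is bounded by the closing segment, so the latest it can start is 14:38.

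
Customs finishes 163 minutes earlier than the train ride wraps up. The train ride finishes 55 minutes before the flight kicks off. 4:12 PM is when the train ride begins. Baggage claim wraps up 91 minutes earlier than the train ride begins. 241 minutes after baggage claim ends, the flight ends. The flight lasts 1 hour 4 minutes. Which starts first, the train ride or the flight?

the train ride

Baggage claim ends at 4:12 PM − 91 min = 2:41 PM.
The flight ends at 2:41 PM + 241 min = 6:42 PM.
The flight starts at 6:42 PM − 64 min = 5:38 PM.
The train ride starts at 4:12 PM and the flight starts at 5:38 PM, so the train ride is first.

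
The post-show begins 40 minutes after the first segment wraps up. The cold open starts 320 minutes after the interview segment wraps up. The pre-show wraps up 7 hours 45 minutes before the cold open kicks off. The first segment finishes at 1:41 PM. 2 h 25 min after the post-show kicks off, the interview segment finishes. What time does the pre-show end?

The post-show starts at 1:41 PM + 40 min = 2:21 PM.
The interview segment ends at 2:21 PM + 145 min = 4:46 PM.
The cold open starts at 4:46 PM + 320 min = 10:06 PM.
The pre-show ends at 10:06 PM − 465 min = 2:21 PM.

2:21 PM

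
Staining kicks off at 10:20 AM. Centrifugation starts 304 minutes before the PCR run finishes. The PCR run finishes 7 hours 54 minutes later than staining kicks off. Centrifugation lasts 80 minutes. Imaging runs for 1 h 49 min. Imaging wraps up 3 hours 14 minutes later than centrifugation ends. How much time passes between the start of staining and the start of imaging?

The PCR run ends at 10:20 AM + 474 min = 6:14 PM.
Centrifugation starts at 6:14 PM − 304 min = 1:10 PM.
Centrifugation ends at 1:10 PM + 80 min = 2:30 PM.
Imaging ends at 2:30 PM + 194 min = 5:44 PM.
Imaging starts at 5:44 PM − 109 min = 3:55 PM.
From 10:20 AM to 3:55 PM is 5 hours 35 minutes.

5 hours 35 minutes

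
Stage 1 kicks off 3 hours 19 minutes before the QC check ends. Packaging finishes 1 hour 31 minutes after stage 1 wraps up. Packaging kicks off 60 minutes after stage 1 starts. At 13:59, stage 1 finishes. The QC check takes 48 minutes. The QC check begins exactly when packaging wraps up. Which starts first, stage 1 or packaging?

stage 1

Packaging ends at 13:59 + 91 min = 15:30.
So the QC check starts at 15:30.
The QC check ends at 15:30 + 48 min = 16:18.
Stage 1 starts at 16:18 − 199 min = 12:59.
Packaging starts at 12:59 + 60 min = 13:59.
Stage 1 starts at 12:59 and packaging starts at 13:59, so stage 1 is first.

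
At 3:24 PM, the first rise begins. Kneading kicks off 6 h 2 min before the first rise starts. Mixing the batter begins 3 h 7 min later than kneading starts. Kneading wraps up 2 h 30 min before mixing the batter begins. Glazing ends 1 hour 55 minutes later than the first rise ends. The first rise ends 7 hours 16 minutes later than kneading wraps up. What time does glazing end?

7:10 PM

Kneading starts at 3:24 PM − 362 min = 9:22 AM.
Mixing the batter starts at 9:22 AM + 187 min = 12:29 PM.
Kneading ends at 12:29 PM − 150 min = 9:59 AM.
The first rise ends at 9:59 AM + 436 min = 5:15 PM.
Glazing ends at 5:15 PM + 115 min = 7:10 PM.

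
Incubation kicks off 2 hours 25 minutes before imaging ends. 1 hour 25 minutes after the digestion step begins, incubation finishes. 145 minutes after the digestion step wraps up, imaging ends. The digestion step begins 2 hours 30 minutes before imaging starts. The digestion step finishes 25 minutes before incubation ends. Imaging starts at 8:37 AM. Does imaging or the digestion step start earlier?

the digestion step

The digestion step starts at 8:37 AM − 150 min = 6:07 AM.
Imaging starts at 8:37 AM and the digestion step starts at 6:07 AM, so the digestion step is first.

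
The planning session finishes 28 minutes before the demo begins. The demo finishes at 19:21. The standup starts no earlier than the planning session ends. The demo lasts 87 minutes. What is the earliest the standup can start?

17:26

The demo starts at 19:21 − 87 min = 17:54.
The planning session ends at 17:54 − 28 min = 17:26.
The standup is bounded by the planning session, so the earliest it can start is 17:26.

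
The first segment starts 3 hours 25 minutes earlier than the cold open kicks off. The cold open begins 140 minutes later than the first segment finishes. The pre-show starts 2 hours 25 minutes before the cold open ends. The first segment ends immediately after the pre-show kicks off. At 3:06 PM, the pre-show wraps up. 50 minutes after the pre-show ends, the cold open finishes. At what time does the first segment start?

The cold open ends at 3:06 PM + 50 min = 3:56 PM.
The pre-show starts at 3:56 PM − 145 min = 1:31 PM.
So the first segment ends at 1:31 PM.
The cold open starts at 1:31 PM + 140 min = 3:51 PM.
The first segment starts at 3:51 PM − 205 min = 12:26 PM.

12:26 PM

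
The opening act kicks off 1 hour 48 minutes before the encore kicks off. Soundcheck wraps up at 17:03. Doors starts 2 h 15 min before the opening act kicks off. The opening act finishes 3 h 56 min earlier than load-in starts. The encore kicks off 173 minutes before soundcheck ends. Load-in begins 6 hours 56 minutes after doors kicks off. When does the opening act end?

13:07

The encore starts at 17:03 − 173 min = 14:10.
The opening act starts at 14:10 − 108 min = 12:22.
Doors starts at 12:22 − 135 min = 10:07.
Load-in starts at 10:07 + 416 min = 17:03.
The opening act ends at 17:03 − 236 min = 13:07.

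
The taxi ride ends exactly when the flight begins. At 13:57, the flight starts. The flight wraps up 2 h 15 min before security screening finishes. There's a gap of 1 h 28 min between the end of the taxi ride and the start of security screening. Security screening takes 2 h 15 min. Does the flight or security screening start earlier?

The taxi ride ends at 13:57.
Security screening starts at 13:57 + 88 min = 15:25.
The flight starts at 13:57 and security screening starts at 15:25, so the flight is first.

the flight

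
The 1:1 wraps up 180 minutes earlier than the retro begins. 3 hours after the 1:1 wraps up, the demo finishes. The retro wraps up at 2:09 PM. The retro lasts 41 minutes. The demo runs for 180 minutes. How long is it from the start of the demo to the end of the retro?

The retro starts at 2:09 PM − 41 min = 1:28 PM.
The 1:1 ends at 1:28 PM − 180 min = 10:28 AM.
The demo ends at 10:28 AM + 180 min = 1:28 PM.
The demo starts at 1:28 PM − 180 min = 10:28 AM.
From 10:28 AM to 2:09 PM is 3 h 41 min.

3 h 41 min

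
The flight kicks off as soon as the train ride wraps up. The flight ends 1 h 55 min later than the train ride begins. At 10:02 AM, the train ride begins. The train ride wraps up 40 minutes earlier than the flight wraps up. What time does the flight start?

The flight ends at 10:02 AM + 115 min = 11:57 AM.
The train ride ends at 11:57 AM − 40 min = 11:17 AM.
So the flight starts at 11:17 AM.

11:17 AM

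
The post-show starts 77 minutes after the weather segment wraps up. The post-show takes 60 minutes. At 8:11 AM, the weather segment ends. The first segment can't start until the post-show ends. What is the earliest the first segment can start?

10:28 AM

The post-show starts at 8:11 AM + 77 min = 9:28 AM.
The post-show ends at 9:28 AM + 60 min = 10:28 AM.
The first segment is bounded by the post-show, so the earliest it can start is 10:28 AM.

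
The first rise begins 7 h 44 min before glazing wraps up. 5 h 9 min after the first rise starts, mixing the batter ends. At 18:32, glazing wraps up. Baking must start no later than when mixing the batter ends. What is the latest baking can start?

The first rise starts at 18:32 − 464 min = 10:48.
Mixing the batter ends at 10:48 + 309 min = 15:57.
Baking is bounded by mixing the batter, so the latest it can start is 15:57.

15:57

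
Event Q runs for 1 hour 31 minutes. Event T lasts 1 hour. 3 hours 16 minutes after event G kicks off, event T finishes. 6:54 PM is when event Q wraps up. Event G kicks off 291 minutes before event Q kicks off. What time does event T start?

Event Q starts at 6:54 PM − 91 min = 5:23 PM.
Event G starts at 5:23 PM − 291 min = 12:32 PM.
Event T ends at 12:32 PM + 196 min = 3:48 PM.
Event T starts at 3:48 PM − 60 min = 2:48 PM.

2:48 PM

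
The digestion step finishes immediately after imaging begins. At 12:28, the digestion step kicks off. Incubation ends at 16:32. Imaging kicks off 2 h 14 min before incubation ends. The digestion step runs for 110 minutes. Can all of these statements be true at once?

Yes

Imaging starts at 16:32 − 134 min = 14:18.
So the digestion step ends at 14:18.
The digestion step starts at 14:18 − 110 min = 12:28.
That matches the stated 12:28, so the schedule is consistent.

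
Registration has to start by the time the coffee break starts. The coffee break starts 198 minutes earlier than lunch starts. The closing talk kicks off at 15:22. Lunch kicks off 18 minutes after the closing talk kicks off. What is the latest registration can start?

Lunch starts at 15:22 + 18 min = 15:40.
The coffee break starts at 15:40 − 198 min = 12:22.
Registration is bounded by the coffee break, so the latest it can start is 12:22.

12:22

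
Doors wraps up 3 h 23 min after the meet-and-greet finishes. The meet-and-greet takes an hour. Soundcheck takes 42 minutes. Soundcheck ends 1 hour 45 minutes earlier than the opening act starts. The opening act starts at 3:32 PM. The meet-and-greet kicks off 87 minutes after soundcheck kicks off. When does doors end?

Soundcheck ends at 3:32 PM − 105 min = 1:47 PM.
Soundcheck starts at 1:47 PM − 42 min = 1:05 PM.
The meet-and-greet starts at 1:05 PM + 87 min = 2:32 PM.
The meet-and-greet ends at 2:32 PM + 60 min = 3:32 PM.
Doors ends at 3:32 PM + 203 min = 6:55 PM.

6:55 PM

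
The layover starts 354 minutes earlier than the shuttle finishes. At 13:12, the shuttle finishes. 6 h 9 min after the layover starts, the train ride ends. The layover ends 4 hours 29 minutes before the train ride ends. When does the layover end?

08:58

The layover starts at 13:12 − 354 min = 07:18.
The train ride ends at 07:18 + 369 min = 13:27.
The layover ends at 13:27 − 269 min = 08:58.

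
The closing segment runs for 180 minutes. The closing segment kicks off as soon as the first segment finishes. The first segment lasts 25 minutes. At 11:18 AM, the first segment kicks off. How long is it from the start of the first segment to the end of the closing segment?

The first segment ends at 11:18 AM + 25 min = 11:43 AM.
So the closing segment starts at 11:43 AM.
The closing segment ends at 11:43 AM + 180 min = 2:43 PM.
From 11:18 AM to 2:43 PM is 205 minutes.

205 minutes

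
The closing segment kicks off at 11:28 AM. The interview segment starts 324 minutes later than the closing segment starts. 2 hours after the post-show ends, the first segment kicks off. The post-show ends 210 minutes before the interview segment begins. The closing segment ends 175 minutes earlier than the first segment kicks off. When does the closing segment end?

12:27 PM

The interview segment starts at 11:28 AM + 324 min = 4:52 PM.
The post-show ends at 4:52 PM − 210 min = 1:22 PM.
The first segment starts at 1:22 PM + 120 min = 3:22 PM.
The closing segment ends at 3:22 PM − 175 min = 12:27 PM.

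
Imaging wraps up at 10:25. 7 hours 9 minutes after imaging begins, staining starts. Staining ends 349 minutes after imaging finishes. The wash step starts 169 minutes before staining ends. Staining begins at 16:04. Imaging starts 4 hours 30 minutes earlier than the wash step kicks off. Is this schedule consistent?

Yes

Staining ends at 10:25 + 349 min = 16:14.
The wash step starts at 16:14 − 169 min = 13:25.
Imaging starts at 13:25 − 270 min = 08:55.
Staining starts at 08:55 + 429 min = 16:04.
That matches the stated 16:04, so the schedule is consistent.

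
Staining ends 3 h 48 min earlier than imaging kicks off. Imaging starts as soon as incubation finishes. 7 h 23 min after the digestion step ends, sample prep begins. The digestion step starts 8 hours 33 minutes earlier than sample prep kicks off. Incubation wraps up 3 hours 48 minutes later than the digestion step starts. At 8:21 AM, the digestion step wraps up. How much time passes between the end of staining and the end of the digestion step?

1 h 10 min

Sample prep starts at 8:21 AM + 443 min = 3:44 PM.
The digestion step starts at 3:44 PM − 513 min = 7:11 AM.
Incubation ends at 7:11 AM + 228 min = 10:59 AM.
So imaging starts at 10:59 AM.
Staining ends at 10:59 AM − 228 min = 7:11 AM.
From 7:11 AM to 8:21 AM is 1 h 10 min.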